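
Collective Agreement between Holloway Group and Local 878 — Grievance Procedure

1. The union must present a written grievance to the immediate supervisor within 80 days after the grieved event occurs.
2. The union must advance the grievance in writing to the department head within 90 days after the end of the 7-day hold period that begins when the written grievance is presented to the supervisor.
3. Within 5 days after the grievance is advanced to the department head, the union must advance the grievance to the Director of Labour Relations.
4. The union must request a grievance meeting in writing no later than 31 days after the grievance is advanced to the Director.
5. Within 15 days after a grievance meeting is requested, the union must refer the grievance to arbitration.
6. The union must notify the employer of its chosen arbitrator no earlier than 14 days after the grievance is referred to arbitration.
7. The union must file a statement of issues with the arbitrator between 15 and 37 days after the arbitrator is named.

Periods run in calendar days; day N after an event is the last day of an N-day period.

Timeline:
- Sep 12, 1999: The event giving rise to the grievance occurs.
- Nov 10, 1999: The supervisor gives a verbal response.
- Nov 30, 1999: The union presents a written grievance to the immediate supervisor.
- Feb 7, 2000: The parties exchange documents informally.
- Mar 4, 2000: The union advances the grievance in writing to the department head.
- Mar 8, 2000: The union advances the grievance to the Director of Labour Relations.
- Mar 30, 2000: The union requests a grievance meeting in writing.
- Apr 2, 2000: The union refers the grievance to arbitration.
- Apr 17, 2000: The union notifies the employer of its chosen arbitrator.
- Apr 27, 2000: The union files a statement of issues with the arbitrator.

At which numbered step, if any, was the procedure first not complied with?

Step 7

(1) due by Sep 12, 1999 + 80 days = Dec 1, 1999; Nov 30, 1999 is within that limit.
(2) due by Dec 7, 1999 + 90 days = Mar 6, 2000; completed Mar 4, 2000, before the deadline.
(3) due by Mar 4, 2000 + 5 days = Mar 9, 2000; Mar 8, 2000 is within that limit.
(4) due by Mar 8, 2000 + 31 days = Apr 8, 2000; completed Mar 30, 2000, before the deadline.
(5) due by Mar 30, 2000 + 15 days = Apr 14, 2000; done Apr 2, 2000 — timely.
(6) permitted from Apr 2, 2000 + 14 days = Apr 16, 2000 onward; done Apr 17, 2000 — permitted.
(7) the permitted window runs from Apr 17, 2000 + 15 = May 2, 2000 to Apr 17, 2000 + 37 = May 24, 2000; Apr 27, 2000 is 5 days too early.
The analysis stops there.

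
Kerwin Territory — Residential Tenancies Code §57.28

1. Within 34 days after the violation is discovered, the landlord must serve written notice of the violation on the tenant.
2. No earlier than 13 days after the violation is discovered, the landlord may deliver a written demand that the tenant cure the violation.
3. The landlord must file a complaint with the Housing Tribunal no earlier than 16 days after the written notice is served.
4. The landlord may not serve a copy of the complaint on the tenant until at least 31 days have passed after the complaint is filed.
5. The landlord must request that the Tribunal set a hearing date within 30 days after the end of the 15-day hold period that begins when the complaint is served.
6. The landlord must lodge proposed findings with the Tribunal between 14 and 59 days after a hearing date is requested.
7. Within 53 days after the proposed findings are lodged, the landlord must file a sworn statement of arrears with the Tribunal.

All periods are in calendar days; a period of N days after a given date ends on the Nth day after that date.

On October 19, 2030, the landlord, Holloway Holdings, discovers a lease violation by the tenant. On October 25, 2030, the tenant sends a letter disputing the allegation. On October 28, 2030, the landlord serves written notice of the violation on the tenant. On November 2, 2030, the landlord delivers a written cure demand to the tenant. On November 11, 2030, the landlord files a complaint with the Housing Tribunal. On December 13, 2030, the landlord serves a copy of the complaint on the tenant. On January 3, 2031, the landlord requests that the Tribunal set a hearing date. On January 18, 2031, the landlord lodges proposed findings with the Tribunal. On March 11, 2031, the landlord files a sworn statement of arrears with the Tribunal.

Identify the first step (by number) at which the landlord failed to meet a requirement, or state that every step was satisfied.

Step 1 — counting 34 days from October 19, 2030 (when the violation is discovered) gives a deadline of November 22, 2030; October 28, 2030 is within that limit.
Step 2 — must wait 13 days from October 19, 2030 (when the violation is discovered), so not before November 1, 2030; November 2, 2030 is on or after that date.
Step 3 — must wait 16 days from October 28, 2030 (when the written notice is served), so not before November 13, 2030; done November 11, 2030 — 2 days too early.

Step 3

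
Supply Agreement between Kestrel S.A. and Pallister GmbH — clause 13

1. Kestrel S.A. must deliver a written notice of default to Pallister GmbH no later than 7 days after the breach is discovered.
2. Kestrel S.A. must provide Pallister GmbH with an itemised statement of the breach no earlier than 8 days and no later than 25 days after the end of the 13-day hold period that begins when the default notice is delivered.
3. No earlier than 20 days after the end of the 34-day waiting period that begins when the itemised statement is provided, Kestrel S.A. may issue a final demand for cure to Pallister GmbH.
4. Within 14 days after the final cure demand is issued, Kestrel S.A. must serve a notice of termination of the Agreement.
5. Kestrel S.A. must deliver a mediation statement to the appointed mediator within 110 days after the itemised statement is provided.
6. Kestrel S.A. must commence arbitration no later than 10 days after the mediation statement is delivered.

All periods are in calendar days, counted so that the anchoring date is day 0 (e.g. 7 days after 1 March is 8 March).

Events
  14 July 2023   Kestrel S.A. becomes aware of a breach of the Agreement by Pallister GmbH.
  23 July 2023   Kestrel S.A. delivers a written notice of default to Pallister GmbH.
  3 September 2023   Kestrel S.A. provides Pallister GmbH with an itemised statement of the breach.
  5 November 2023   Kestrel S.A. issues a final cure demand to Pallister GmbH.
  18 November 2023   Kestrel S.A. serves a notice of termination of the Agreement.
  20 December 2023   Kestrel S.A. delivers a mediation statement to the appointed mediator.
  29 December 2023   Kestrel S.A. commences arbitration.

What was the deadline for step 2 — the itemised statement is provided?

30 August 2023

The default notice is delivered on 23 July 2023; the 13-day hold period therefore ends 5 August 2023, and step 2 runs from that date. The window is 8–25 days after 5 August 2023; it closes on 30 August 2023.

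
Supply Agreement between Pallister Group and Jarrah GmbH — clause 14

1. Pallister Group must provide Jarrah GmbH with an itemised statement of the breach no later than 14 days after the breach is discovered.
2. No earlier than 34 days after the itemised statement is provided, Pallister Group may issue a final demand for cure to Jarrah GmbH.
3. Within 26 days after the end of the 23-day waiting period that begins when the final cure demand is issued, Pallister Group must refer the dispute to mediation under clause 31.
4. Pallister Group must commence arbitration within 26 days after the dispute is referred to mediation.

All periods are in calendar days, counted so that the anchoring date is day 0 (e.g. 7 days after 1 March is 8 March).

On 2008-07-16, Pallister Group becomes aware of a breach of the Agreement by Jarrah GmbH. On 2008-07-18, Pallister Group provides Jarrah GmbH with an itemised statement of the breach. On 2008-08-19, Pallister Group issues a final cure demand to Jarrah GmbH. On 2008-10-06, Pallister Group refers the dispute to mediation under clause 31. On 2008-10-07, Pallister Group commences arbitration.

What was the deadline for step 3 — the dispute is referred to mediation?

The final cure demand is issued on 2008-08-19; the 23-day waiting period therefore ends 2008-09-11, and step 3 runs from that date. 26 days after 2008-09-11 is 2008-10-07.

2008-10-07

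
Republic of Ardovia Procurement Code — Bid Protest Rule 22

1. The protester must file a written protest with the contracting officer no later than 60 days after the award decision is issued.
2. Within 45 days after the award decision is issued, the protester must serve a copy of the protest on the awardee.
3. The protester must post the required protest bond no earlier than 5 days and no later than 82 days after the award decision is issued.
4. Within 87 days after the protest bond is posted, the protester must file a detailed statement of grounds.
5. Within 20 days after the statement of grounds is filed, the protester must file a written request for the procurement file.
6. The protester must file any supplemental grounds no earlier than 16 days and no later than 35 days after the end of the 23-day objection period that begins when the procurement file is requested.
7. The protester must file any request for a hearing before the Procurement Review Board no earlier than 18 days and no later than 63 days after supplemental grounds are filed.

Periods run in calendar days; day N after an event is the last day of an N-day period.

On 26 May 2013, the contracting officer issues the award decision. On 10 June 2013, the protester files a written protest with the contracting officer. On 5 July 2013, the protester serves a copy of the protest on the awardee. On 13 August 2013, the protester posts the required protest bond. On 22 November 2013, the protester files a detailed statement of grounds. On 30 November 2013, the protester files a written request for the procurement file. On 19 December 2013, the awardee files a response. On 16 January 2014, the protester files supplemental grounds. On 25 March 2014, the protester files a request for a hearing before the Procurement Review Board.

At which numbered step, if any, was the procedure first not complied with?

Step 4

(1) due by 26 May 2013 + 60 days = 25 July 2013; done 10 June 2013 — timely.
(2) due by 26 May 2013 + 45 days = 10 July 2013; 5 July 2013 is within that limit.
(3) the permitted window runs from 26 May 2013 + 5 = 31 May 2013 to 26 May 2013 + 82 = 16 August 2013; 13 August 2013 falls inside that range.
(4) due by 13 August 2013 + 87 days = 8 November 2013; 22 November 2013 misses that deadline by 14 days.
Later steps need not be reached.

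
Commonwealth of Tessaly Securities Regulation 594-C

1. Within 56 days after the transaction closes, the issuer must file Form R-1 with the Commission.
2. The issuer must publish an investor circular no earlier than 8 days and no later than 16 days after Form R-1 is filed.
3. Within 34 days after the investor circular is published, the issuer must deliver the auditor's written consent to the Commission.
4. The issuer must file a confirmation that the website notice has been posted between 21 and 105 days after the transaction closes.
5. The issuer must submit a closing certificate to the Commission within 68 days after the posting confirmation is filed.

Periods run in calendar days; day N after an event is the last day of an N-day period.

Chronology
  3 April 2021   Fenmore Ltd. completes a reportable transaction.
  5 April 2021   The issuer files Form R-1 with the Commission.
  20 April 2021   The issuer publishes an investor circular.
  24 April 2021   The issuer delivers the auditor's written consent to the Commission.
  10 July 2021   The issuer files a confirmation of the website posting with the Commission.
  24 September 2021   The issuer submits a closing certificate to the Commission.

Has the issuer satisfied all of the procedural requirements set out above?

No

Step 1: 56 days after 3 April 2021 (when the transaction closes) is 29 May 2021; completed 5 April 2021, before the deadline.
Step 2: the window is 8–16 days after 5 April 2021 (when Form R-1 is filed), so 13 April 2021 through 21 April 2021; done 20 April 2021, which is between those dates.
Step 3: 34 days after 20 April 2021 (when the investor circular is published) is 24 May 2021; done 24 April 2021 — timely.
Step 4: the window is 21–105 days after 3 April 2021 (when the transaction closes), so 24 April 2021 through 17 July 2021; done 10 July 2021, which is between those dates.
Step 5: 68 days after 10 July 2021 (when the posting confirmation is filed) is 16 September 2021; not done until 24 September 2021, 8 days after the deadline.
The procedure was therefore not followed at step 5.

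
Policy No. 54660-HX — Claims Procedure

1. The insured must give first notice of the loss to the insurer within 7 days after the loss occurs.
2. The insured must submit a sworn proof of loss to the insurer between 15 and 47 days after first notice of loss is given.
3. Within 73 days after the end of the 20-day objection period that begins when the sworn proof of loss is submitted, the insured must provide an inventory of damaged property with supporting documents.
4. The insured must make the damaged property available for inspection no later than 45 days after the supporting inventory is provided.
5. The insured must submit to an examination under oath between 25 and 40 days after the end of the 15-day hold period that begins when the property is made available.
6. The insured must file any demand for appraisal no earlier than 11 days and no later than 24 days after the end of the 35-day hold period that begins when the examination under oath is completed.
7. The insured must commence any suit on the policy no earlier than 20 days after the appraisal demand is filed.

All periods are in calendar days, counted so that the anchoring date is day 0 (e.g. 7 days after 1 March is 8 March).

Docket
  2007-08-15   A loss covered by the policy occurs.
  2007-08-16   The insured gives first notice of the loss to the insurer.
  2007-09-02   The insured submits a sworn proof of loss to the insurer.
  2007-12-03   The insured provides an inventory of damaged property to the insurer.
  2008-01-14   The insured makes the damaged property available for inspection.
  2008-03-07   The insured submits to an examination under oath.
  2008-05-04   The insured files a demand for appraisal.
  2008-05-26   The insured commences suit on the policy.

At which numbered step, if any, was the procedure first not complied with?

(1) due by 2007-08-15 + 7 days = 2007-08-22; 2007-08-16 is within that limit.
(2) the permitted window runs from 2007-08-16 + 15 = 2007-08-31 to 2007-08-16 + 47 = 2007-10-02; done 2007-09-02 — within the window.
(3) due by 2007-09-22 + 73 days = 2007-12-04; 2007-12-03 is within that limit.
(4) due by 2007-12-03 + 45 days = 2008-01-17; done 2008-01-14 — timely.
(5) the permitted window runs from 2008-01-29 + 25 = 2008-02-23 to 2008-01-29 + 40 = 2008-03-09; 2008-03-07 falls inside that range.
(6) the permitted window runs from 2008-04-11 + 11 = 2008-04-22 to 2008-04-11 + 24 = 2008-05-05; 2008-05-04 falls inside that range.
(7) permitted from 2008-05-04 + 20 days = 2008-05-24 onward; done 2008-05-26, after the minimum wait.

None — every step was satisfied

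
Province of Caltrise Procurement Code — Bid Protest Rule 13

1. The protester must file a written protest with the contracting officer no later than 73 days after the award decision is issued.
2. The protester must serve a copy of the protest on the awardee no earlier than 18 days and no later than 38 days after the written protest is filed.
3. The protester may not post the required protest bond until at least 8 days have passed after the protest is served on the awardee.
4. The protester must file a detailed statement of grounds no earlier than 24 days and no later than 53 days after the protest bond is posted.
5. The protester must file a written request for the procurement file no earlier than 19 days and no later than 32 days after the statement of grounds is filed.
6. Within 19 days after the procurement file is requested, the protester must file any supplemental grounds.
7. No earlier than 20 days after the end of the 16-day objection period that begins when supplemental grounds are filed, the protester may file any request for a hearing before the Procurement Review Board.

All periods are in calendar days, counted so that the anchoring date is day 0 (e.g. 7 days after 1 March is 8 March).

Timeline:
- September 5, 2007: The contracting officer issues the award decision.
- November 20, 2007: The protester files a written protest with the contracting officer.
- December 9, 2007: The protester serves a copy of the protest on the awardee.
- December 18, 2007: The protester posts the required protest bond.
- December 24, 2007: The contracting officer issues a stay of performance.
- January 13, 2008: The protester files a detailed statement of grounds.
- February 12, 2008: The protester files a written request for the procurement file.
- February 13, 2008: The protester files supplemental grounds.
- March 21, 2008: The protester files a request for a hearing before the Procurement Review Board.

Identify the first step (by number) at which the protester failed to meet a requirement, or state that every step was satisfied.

Step 1

(1) due by September 5, 2007 + 73 days = November 17, 2007; November 20, 2007 misses that deadline by 3 days.
The procedure was therefore not followed at step 1.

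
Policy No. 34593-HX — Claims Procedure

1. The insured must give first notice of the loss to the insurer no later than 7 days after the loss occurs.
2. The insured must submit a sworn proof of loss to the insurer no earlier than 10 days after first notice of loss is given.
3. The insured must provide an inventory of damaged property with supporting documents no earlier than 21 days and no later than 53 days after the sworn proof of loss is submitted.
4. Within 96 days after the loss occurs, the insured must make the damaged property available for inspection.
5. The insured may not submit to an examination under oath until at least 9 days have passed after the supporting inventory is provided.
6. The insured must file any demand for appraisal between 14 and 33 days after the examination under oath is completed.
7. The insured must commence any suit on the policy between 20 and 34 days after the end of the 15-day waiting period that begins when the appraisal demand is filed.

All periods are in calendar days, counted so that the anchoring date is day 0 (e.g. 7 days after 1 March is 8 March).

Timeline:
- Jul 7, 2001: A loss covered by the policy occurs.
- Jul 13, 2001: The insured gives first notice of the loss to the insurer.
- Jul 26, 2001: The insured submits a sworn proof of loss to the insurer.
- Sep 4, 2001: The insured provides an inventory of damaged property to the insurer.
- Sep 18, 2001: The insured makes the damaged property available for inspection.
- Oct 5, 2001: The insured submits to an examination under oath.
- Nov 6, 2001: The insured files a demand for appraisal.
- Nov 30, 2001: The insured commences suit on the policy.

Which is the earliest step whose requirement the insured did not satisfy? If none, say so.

Step 7

Step 1 — counting 7 days from Jul 7, 2001 (when the loss occurs) gives a deadline of Jul 14, 2001; completed Jul 13, 2001, before the deadline.
Step 2 — must wait 10 days from Jul 13, 2001 (when first notice of loss is given), so not before Jul 23, 2001; done Jul 26, 2001, after the minimum wait.
Step 3 — 21 and 53 days from Jul 26, 2001 (when the sworn proof of loss is submitted) are Aug 16, 2001 and Sep 17, 2001 respectively; done Sep 4, 2001 — within the window.
Step 4 — counting 96 days from Jul 7, 2001 (when the loss occurs) gives a deadline of Oct 11, 2001; Sep 18, 2001 is within that limit.
Step 5 — must wait 9 days from Sep 4, 2001 (when the supporting inventory is provided), so not before Sep 13, 2001; done Oct 5, 2001, after the minimum wait.
Step 6 — 14 and 33 days from Oct 5, 2001 (when the examination under oath is completed) are Oct 19, 2001 and Nov 7, 2001 respectively; Nov 6, 2001 falls inside that range.
Step 7 — 20 and 34 days from Nov 21, 2001 (end of the 15-day waiting period, which began when the appraisal demand is filed on Nov 6, 2001) are Dec 11, 2001 and Dec 25, 2001 respectively; Nov 30, 2001 is 11 days too early.
The analysis stops there.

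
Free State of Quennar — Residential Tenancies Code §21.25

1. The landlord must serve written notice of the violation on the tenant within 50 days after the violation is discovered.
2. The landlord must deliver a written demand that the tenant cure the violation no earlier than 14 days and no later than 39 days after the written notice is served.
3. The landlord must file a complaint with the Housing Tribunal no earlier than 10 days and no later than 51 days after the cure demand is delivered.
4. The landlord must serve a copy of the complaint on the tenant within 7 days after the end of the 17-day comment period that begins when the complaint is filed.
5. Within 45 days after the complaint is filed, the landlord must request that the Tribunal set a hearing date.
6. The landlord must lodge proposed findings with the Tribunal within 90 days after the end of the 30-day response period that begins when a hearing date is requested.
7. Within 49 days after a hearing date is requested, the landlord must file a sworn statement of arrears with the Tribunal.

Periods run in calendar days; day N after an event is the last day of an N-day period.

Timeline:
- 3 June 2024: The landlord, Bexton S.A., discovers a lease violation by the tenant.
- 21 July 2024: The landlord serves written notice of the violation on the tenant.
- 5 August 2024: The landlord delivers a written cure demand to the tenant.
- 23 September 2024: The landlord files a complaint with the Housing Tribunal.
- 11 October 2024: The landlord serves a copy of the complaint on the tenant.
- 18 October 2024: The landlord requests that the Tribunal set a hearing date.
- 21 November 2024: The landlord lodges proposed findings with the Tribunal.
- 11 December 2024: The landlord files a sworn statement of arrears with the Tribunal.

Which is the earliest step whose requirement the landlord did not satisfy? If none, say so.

(1) due by 3 June 2024 + 50 days = 23 July 2024; 21 July 2024 is within that limit.
(2) the permitted window runs from 21 July 2024 + 14 = 4 August 2024 to 21 July 2024 + 39 = 29 August 2024; 5 August 2024 falls inside that range.
(3) the permitted window runs from 5 August 2024 + 10 = 15 August 2024 to 5 August 2024 + 51 = 25 September 2024; 23 September 2024 falls inside that range.
(4) due by 10 October 2024 + 7 days = 17 October 2024; done 11 October 2024 — timely.
(5) due by 23 September 2024 + 45 days = 7 November 2024; done 18 October 2024 — timely.
(6) due by 17 November 2024 + 90 days = 15 February 2025; completed 21 November 2024, before the deadline.
(7) due by 18 October 2024 + 49 days = 6 December 2024; done 11 December 2024 — 5 days late.

Step 7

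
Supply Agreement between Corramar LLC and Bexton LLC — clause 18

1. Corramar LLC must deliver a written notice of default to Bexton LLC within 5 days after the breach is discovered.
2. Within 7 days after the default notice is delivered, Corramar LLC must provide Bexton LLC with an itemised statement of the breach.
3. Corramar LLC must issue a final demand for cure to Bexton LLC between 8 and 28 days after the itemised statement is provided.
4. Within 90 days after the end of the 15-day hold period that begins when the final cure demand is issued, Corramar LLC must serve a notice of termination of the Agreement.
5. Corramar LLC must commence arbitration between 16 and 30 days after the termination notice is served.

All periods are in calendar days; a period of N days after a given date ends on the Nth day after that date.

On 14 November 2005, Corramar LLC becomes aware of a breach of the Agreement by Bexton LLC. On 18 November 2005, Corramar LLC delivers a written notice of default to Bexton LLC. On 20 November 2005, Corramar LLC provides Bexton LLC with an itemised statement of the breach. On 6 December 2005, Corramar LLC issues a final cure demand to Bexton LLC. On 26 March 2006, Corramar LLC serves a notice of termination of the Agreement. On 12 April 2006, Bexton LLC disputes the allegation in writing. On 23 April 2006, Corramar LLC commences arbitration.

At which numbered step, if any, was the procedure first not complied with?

Step 4

Step 1: 5 days after 14 November 2005 (when the breach is discovered) is 19 November 2005; 18 November 2005 is within that limit.
Step 2: 7 days after 18 November 2005 (when the default notice is delivered) is 25 November 2005; completed 20 November 2005, before the deadline.
Step 3: the window is 8–28 days after 20 November 2005 (when the itemised statement is provided), so 28 November 2005 through 18 December 2005; done 6 December 2005 — within the window.
Step 4: 90 days after 21 December 2005 (end of the 15-day hold period, which began when the final cure demand is issued on 6 December 2005) is 21 March 2006; done 26 March 2006 — 5 days late.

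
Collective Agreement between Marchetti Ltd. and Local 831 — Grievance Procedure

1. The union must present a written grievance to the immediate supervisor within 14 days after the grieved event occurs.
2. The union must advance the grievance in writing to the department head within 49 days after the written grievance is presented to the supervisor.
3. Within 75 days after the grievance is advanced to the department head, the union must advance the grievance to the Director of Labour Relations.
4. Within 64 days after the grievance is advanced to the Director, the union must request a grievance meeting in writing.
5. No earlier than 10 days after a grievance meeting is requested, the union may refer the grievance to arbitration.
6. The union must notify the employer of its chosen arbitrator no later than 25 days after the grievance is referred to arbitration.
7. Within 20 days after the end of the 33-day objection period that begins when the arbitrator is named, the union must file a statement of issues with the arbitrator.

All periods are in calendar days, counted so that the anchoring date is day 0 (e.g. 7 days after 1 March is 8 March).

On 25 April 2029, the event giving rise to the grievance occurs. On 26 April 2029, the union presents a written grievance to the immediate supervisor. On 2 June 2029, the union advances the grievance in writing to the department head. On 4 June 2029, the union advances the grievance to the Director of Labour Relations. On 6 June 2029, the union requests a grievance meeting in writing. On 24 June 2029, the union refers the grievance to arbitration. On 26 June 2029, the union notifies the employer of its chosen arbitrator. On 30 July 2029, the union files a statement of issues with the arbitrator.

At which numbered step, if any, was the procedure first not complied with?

Step 1 — counting 14 days from 25 April 2029 (when the grieved event occurs) gives a deadline of 9 May 2029; done 26 April 2029 — timely.
Step 2 — counting 49 days from 26 April 2029 (when the written grievance is presented to the supervisor) gives a deadline of 14 June 2029; 2 June 2029 is within that limit.
Step 3 — counting 75 days from 2 June 2029 (when the grievance is advanced to the department head) gives a deadline of 16 August 2029; completed 4 June 2029, before the deadline.
Step 4 — counting 64 days from 4 June 2029 (when the grievance is advanced to the Director) gives a deadline of 7 August 2029; 6 June 2029 is within that limit.
Step 5 — must wait 10 days from 6 June 2029 (when a grievance meeting is requested), so not before 16 June 2029; 24 June 2029 is on or after that date.
Step 6 — counting 25 days from 24 June 2029 (when the grievance is referred to arbitration) gives a deadline of 19 July 2029; 26 June 2029 is within that limit.
Step 7 — counting 20 days from 29 July 2029 (end of the 33-day objection period, which began when the arbitrator is named on 26 June 2029) gives a deadline of 18 August 2029; completed 30 July 2029, before the deadline.

None — every step was satisfied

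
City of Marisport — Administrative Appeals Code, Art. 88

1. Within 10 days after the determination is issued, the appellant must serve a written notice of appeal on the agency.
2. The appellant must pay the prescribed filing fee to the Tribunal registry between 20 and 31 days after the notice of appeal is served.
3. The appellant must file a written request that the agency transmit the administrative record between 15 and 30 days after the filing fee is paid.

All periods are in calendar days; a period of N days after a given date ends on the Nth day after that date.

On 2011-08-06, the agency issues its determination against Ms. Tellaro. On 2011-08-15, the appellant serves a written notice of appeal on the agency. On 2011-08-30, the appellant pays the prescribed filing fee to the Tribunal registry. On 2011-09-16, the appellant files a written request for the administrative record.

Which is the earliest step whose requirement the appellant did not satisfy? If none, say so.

Step 2

Step 1: 10 days after 2011-08-06 (when the determination is issued) is 2011-08-16; completed 2011-08-15, before the deadline.
Step 2: the window is 20–31 days after 2011-08-15 (when the notice of appeal is served), so 2011-09-04 through 2011-09-15; done 2011-08-30 — 5 days before the window opened.
The procedure was therefore not followed at step 2.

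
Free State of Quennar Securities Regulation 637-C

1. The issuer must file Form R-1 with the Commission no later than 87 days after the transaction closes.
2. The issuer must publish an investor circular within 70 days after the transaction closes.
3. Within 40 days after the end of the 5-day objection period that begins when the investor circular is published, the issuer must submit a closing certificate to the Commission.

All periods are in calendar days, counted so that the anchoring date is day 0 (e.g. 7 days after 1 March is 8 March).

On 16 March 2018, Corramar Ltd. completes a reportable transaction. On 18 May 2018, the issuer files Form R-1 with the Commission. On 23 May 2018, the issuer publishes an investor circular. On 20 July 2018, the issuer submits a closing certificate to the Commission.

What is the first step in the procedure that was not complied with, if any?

Step 3

(1) due by 16 March 2018 + 87 days = 11 June 2018; completed 18 May 2018, before the deadline.
(2) due by 16 March 2018 + 70 days = 25 May 2018; completed 23 May 2018, before the deadline.
(3) due by 28 May 2018 + 40 days = 7 July 2018; not done until 20 July 2018, 13 days after the deadline.
That is the first point of non-compliance.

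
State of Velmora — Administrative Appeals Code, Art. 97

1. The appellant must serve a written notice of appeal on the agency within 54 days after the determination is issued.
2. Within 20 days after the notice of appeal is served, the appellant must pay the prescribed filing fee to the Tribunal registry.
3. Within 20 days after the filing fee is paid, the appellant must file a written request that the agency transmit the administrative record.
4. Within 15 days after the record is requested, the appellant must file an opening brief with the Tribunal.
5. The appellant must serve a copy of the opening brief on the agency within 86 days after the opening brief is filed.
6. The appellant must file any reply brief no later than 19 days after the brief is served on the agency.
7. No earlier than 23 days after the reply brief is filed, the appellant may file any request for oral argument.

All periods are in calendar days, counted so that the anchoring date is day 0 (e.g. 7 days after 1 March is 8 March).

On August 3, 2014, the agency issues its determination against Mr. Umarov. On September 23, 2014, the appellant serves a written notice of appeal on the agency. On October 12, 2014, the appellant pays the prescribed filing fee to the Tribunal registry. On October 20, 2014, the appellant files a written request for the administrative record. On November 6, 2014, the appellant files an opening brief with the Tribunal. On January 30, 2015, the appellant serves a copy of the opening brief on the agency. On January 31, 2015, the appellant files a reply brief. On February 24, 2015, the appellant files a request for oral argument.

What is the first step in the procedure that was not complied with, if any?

Step 1 — counting 54 days from August 3, 2014 (when the determination is issued) gives a deadline of September 26, 2014; done September 23, 2014 — timely.
Step 2 — counting 20 days from September 23, 2014 (when the notice of appeal is served) gives a deadline of October 13, 2014; done October 12, 2014 — timely.
Step 3 — counting 20 days from October 12, 2014 (when the filing fee is paid) gives a deadline of November 1, 2014; done October 20, 2014 — timely.
Step 4 — counting 15 days from October 20, 2014 (when the record is requested) gives a deadline of November 4, 2014; not done until November 6, 2014, 2 days after the deadline.
Later steps need not be reached.

Step 4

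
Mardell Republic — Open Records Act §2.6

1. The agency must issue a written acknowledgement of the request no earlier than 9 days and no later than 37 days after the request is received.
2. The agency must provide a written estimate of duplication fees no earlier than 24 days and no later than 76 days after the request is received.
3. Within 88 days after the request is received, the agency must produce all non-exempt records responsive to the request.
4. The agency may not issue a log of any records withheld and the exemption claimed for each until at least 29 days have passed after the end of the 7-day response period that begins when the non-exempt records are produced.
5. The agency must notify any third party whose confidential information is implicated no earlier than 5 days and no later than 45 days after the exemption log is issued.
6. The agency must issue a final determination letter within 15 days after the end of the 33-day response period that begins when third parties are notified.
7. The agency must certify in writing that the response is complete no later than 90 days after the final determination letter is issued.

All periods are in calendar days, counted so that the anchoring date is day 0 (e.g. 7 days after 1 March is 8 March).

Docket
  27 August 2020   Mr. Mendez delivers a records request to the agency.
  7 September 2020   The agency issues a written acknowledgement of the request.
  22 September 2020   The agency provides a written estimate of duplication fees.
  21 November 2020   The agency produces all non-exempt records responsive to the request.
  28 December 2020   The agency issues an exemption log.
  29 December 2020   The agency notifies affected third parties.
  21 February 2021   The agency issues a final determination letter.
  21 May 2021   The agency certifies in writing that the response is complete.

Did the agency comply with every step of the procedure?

No

Step 1: the window is 9–37 days after 27 August 2020 (when the request is received), so 5 September 2020 through 3 October 2020; done 7 September 2020, which is between those dates.
Step 2: the window is 24–76 days after 27 August 2020 (when the request is received), so 20 September 2020 through 11 November 2020; done 22 September 2020 — within the window.
Step 3: 88 days after 27 August 2020 (when the request is received) is 23 November 2020; completed 21 November 2020, before the deadline.
Step 4: the earliest permitted date is 29 days after 28 November 2020 (end of the 7-day response period, which began when the non-exempt records are produced on 21 November 2020), i.e. 27 December 2020; done 28 December 2020 — permitted.
Step 5: the window is 5–45 days after 28 December 2020 (when the exemption log is issued), so 2 January 2021 through 11 February 2021; done 29 December 2020 — 4 days before the window opened.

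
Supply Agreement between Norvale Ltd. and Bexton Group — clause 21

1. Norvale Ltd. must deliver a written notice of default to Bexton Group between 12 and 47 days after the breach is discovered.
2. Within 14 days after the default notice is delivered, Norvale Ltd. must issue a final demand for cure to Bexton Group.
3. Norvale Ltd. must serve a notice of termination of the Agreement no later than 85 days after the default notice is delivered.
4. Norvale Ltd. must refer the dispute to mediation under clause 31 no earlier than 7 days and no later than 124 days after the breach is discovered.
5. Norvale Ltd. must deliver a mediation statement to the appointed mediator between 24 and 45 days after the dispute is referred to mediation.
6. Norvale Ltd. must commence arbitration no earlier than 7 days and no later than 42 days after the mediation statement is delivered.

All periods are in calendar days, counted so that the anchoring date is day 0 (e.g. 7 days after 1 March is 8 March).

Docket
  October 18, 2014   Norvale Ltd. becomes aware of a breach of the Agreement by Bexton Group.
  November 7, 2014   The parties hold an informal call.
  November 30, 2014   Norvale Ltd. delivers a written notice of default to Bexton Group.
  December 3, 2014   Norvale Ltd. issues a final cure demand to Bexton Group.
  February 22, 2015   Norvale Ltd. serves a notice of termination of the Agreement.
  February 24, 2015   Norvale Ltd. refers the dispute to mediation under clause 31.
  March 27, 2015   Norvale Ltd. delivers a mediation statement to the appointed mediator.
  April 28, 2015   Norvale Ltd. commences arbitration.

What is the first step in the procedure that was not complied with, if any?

Step 4

(1) the permitted window runs from October 18, 2014 + 12 = October 30, 2014 to October 18, 2014 + 47 = December 4, 2014; done November 30, 2014 — within the window.
(2) due by November 30, 2014 + 14 days = December 14, 2014; done December 3, 2014 — timely.
(3) due by November 30, 2014 + 85 days = February 23, 2015; completed February 22, 2015, before the deadline.
(4) the permitted window runs from October 18, 2014 + 7 = October 25, 2014 to October 18, 2014 + 124 = February 19, 2015; done February 24, 2015 — 5 days after the window closed.
The analysis stops there.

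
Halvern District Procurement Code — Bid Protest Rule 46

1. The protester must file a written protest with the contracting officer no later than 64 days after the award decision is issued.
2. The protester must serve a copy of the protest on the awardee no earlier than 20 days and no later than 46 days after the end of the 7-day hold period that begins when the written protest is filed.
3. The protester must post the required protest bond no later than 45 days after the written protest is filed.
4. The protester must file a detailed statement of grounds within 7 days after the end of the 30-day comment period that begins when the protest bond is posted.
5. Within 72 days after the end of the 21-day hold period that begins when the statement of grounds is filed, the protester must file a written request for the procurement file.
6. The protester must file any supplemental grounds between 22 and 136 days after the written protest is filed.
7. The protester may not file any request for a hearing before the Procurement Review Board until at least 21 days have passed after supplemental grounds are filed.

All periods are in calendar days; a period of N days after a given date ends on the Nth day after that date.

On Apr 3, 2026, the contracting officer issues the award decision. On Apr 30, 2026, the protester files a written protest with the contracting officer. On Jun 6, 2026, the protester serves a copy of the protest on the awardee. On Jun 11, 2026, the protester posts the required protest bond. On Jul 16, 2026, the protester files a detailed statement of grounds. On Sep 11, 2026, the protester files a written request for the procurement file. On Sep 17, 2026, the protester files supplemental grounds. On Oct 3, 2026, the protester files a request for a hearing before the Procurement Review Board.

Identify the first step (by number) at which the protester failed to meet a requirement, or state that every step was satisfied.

Step 1: 64 days after Apr 3, 2026 (when the award decision is issued) is Jun 6, 2026; done Apr 30, 2026 — timely.
Step 2: the window is 20–46 days after May 7, 2026 (end of the 7-day hold period, which began when the written protest is filed on Apr 30, 2026), so May 27, 2026 through Jun 22, 2026; done Jun 6, 2026, which is between those dates.
Step 3: 45 days after Apr 30, 2026 (when the written protest is filed) is Jun 14, 2026; completed Jun 11, 2026, before the deadline.
Step 4: 7 days after Jul 11, 2026 (end of the 30-day comment period, which began when the protest bond is posted on Jun 11, 2026) is Jul 18, 2026; done Jul 16, 2026 — timely.
Step 5: 72 days after Aug 6, 2026 (end of the 21-day hold period, which began when the statement of grounds is filed on Jul 16, 2026) is Oct 17, 2026; completed Sep 11, 2026, before the deadline.
Step 6: the window is 22–136 days after Apr 30, 2026 (when the written protest is filed), so May 22, 2026 through Sep 13, 2026; done Sep 17, 2026 — 4 days after the window closed.
Later steps need not be reached.

Step 6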